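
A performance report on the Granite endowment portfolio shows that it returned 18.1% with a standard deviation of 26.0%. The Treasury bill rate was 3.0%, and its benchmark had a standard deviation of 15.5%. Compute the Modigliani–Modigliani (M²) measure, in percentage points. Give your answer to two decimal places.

12.00

Sharpe = (Rp − Rf) / σp = (18.1% − 3.0%) / 26.0% = 0.5808
M² = Rf + Sharpe × σm = 3.0% + 0.5808 × 15.5% = 12.0024%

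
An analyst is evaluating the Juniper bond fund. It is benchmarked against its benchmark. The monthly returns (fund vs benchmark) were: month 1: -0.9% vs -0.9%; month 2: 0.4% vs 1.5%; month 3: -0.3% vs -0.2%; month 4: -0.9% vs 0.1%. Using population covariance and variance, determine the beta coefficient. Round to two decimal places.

0.52

r̄p = -0.4250%,  r̄m = 0.1250%
Cov = Σ(rp − r̄p)(rm − r̄m) / 4 = 0.3981
Var(rm) = Σ(rm − r̄m)² / 4 = 0.7619
β = Cov / Var = 0.3981 / 0.7619 = 0.5225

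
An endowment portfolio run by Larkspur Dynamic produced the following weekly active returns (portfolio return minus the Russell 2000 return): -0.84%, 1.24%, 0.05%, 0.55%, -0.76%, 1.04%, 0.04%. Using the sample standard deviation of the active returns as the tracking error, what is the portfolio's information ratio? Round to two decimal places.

0.23

Mean return r̄ = 1.320 / 7 = 0.1886%
Sample σ = √[Σ(r − r̄)² / 6] = √[3.9601 / 6] = √0.6600 = 0.8124%
IR = r̄ / tracking error = 0.1886 / 0.8124 = 0.2322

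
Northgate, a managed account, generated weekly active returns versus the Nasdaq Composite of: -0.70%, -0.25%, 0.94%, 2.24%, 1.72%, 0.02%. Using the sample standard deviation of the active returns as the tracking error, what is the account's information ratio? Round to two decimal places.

r̄ = (-0.7 − 0.25 + 0.94 + 2.24 + 1.72 + 0.02) / 6 = 3.970 / 6 = 0.6617%
Sample σ = √[Σ(r − r̄)² / 5] = √[6.7857 / 5] = √1.3571 = 1.1649%
IR = r̄ / tracking error = 0.6617 / 1.1649 = 0.5680

0.57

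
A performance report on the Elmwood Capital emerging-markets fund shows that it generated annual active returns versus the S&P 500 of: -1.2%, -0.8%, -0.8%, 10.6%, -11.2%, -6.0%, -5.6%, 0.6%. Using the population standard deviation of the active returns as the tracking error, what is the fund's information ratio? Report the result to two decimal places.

μ = (-1.2 − 0.8 − 0.8 + 10.6 − 11.2 − 6 − 5.6 + 0.6) / 8 = -14.40 / 8 = -1.8000%
Population σ = √[Σ(r − μ)² / 8] = √[282.3200 / 8] = √35.2900 = 5.9405%
IR = μ / tracking error = -1.8000 / 5.9405 = -0.3030

-0.30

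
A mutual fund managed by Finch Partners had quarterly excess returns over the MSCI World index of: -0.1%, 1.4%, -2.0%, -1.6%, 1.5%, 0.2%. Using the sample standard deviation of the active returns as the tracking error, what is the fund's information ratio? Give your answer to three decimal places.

-0.068

μ = (-0.1 + 1.4 − 2 − 1.6 + 1.5 + 0.2) / 6 = -0.1000%
Σ(r − μ)² = (-0.1 − (-0.1000))² + (1.4 − (-0.1000))² + (-2 − (-0.1000))² + … = 10.7600
sample σ = √(10.7600 / 5) = √2.1520 = 1.4670%
IR = μ / tracking error = -0.1000 / 1.4670 = -0.0682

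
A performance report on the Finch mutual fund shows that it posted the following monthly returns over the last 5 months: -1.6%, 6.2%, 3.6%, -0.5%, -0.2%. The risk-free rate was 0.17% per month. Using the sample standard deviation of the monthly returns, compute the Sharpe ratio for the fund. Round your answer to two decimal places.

0.41

Mean return r̄ = 7.50 / 5 = 1.5000%
Sample σ = √[Σ(r − r̄)² / 4] = √[43.0000 / 4] = √10.7500 = 3.2787%
Sharpe = (r̄ − rf) / σ = (1.5000 − 0.17) / 3.2787 = 1.3300 / 3.2787 = 0.4056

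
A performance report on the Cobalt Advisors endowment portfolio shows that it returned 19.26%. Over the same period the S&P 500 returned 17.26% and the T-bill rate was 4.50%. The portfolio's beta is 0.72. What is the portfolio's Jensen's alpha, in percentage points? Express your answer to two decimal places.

5.57

CAPM expected return = Rf + β(Rm − Rf) = 4.50% + 0.72 × (17.26% − 4.50%) = 4.5 + 0.72 × 12.76 = 13.6872%
Jensen's α = Rp − E[R] = 19.26% − 13.6872% = 5.5728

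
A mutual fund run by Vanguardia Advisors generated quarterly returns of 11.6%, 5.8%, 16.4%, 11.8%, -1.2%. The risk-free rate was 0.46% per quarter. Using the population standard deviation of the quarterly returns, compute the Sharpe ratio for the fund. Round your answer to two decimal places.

r̄ = (11.6 + 5.8 + 16.4 + 11.8 − 1.2) / 5 = 44.40 / 5 = 8.8800%
Population std dev = √[183.5680 / 5] = 6.0592%
Sharpe = (r̄ − rf) / σ = (8.8800 − 0.46) / 6.0592 = 8.4200 / 6.0592 = 1.3896

1.39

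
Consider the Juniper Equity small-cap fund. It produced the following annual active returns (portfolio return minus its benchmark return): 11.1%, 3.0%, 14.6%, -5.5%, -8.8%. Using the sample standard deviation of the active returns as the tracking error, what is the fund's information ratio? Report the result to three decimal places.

0.284

μ = (11.1 + 3 + 14.6 − 5.5 − 8.8) / 5 = 2.8800%
Sample σ = √[Σ(r − μ)² / 4] = √[411.5880 / 4] = √102.8970 = 10.1438%
IR = μ / tracking error = 2.8800 / 10.1438 = 0.2839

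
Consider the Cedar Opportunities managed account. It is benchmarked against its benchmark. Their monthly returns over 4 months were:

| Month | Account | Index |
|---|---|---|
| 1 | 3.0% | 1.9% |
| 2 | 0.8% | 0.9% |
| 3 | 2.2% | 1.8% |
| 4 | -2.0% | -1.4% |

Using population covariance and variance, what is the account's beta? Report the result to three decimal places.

1.414

r̄p = 1.0000%,  r̄m = 0.8000%
Cov = Σ(rp − r̄p)(rm − r̄m) / 4 = 2.4950
Var(rm) = Σ(rm − r̄m)² / 4 = 1.7650
β = Cov / Var = 2.4950 / 1.7650 = 1.4136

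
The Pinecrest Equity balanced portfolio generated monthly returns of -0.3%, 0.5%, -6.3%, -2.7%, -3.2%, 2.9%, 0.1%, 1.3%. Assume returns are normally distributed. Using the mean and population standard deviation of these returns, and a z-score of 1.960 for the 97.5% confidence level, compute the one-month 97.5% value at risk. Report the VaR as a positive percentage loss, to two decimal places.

r̄ = (-0.3 + 0.5 − 6.3 − 2.7 − 3.2 + 2.9 + 0.1 + 1.3) / 8 = -0.9625%
Population std dev = √[60.2588 / 8] = 2.7445%
VaR = −(r̄ − z·σ) = −(-0.9625 − 1.960 × 2.7445) = −(-6.3417) = 6.3417%

6.34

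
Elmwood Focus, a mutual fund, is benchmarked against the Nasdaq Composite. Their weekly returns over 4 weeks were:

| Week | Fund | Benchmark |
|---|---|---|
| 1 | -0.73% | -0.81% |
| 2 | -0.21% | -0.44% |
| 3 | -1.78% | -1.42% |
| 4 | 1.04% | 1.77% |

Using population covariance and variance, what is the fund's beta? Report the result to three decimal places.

0.806

r̄p = -0.4200%,  r̄m = -0.2250%
Cov = Σ(rp − r̄p)(rm − r̄m) / 4 = 1.1685
Var(rm) = Σ(rm − r̄m)² / 4 = 1.4491
β = Cov / Var = 1.1685 / 1.4491 = 0.8064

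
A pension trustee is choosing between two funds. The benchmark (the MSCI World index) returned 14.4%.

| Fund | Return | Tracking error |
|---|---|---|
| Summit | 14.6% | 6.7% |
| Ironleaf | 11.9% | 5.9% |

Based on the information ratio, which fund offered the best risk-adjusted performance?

Summit

Summit: IR = (14.6% − 14.4%) / 6.7% = 0.030
Ironleaf: IR = (11.9% − 14.4%) / 5.9% = -0.424
Highest: Summit (0.030).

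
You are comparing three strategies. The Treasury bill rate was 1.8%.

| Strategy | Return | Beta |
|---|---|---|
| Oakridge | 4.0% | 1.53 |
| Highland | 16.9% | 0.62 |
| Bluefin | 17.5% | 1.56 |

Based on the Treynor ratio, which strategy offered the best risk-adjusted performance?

Highland

Oakridge: Treynor = (4.0% − 1.8%) / 1.53 = 1.438
Highland: Treynor = (16.9% − 1.8%) / 0.62 = 24.355
Bluefin: Treynor = (17.5% − 1.8%) / 1.56 = 10.064
Highest: Highland (24.355).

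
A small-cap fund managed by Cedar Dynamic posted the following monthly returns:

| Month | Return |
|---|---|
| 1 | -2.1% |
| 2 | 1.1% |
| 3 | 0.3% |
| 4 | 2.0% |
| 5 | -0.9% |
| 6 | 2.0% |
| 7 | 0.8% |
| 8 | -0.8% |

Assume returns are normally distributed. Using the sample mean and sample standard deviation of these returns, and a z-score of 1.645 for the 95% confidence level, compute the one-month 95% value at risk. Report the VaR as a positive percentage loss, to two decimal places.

2.11

Mean return r̄ = 2.40 / 8 = 0.3000%
Σ(r − r̄)² = 15.0800; sample σ = √(15.0800/7) = 1.4677%
VaR = −(r̄ − z·σ) = −(0.3000 − 1.645 × 1.4677) = −(-2.1144) = 2.1144%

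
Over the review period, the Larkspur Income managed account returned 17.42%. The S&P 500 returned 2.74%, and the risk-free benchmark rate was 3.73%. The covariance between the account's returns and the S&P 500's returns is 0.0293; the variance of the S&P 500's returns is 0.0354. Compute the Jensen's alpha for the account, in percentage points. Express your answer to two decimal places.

14.51

β = Cov / Var = 0.0293 / 0.0354 = 0.8277
E[R] = Rf + β(Rm − Rf) = 3.73% + 0.8277 × (2.74% − 3.73%) = 2.9106%
α = Rp − E[R] = 17.42% − 2.9106% = 14.5094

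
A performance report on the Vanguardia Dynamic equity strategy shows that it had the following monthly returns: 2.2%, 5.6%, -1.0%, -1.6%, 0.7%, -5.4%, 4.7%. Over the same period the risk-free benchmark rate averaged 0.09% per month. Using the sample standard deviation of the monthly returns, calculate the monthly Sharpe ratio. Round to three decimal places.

r̄ = (2.2 + 5.6 − 1 − 1.6 + 0.7 − 5.4 + 4.7) / 7 = 0.7429%
Σ(r − r̄)² = 87.6371; sample σ = √(87.6371/6) = 3.8218%
Sharpe = (r̄ − rf) / σ = (0.7429 − 0.09) / 3.8218 = 0.6529 / 3.8218 = 0.1708

0.171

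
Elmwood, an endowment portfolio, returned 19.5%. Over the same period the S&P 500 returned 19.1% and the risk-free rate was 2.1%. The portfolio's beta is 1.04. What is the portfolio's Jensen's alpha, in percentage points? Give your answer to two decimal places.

-0.28

CAPM expected return = Rf + β(Rm − Rf) = 2.1% + 1.04 × (19.1% − 2.1%) = 2.1 + 1.04 × 17.00 = 19.7800%
Jensen's α = Rp − E[R] = 19.5% − 19.7800% = -0.2800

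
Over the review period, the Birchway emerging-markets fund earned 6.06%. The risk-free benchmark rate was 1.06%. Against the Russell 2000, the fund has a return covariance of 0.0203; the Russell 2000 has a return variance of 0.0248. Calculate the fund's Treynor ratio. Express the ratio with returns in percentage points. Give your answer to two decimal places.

β = Cov / Var = 0.0203 / 0.0248 = 0.8185
Treynor = (Rp − Rf) / β = (6.06% − 1.06%) / 0.8185 = 5.00 / 0.8185 = 6.1087

6.11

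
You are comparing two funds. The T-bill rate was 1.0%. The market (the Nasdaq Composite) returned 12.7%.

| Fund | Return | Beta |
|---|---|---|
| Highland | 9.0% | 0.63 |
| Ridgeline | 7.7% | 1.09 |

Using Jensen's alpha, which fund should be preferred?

Highland

Highland: α = 9.0% − [1.0% + 0.63 × (12.7% − 1.0%)] = 0.629
Ridgeline: α = 7.7% − [1.0% + 1.09 × (12.7% − 1.0%)] = -6.053
Highest: Highland (0.629).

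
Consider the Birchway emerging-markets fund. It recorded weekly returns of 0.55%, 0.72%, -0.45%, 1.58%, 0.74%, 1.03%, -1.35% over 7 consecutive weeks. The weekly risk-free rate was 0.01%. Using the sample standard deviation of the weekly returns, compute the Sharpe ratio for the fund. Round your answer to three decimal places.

0.399

μ = (0.55 + 0.72 − 0.45 + 1.58 + 0.74 + 1.03 − 1.35) / 7 = 0.4029%
Σ(r − μ)² = (0.55 − 0.4029)² + (0.72 − 0.4029)² + … = 5.8147
sample σ = √(5.8147 / 6) = √0.9691 = 0.9844%
Sharpe = (μ − rf) / σ = (0.4029 − 0.01) / 0.9844 = 0.3929 / 0.9844 = 0.3991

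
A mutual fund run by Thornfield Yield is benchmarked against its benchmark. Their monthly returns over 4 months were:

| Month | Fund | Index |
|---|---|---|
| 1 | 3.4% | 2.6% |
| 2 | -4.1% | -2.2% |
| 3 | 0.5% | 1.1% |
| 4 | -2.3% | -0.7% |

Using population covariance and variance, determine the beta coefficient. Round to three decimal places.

1.562

r̄p = -0.6250%,  r̄m = 0.2000%
Cov = Σ(rp − r̄p)(rm − r̄m) / 4 = 5.1300
Var(rm) = Σ(rm − r̄m)² / 4 = 3.2850
β = Cov / Var = 5.1300 / 3.2850 = 1.5616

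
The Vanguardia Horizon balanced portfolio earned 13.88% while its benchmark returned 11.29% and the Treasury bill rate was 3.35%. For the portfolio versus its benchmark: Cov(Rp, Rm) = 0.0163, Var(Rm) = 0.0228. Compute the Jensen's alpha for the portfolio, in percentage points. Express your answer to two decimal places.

β = Cov / Var = 0.0163 / 0.0228 = 0.7149
E[R] = Rf + β(Rm − Rf) = 3.35% + 0.7149 × (11.29% − 3.35%) = 9.0263%
α = Rp − E[R] = 13.88% − 9.0263% = 4.8537

4.85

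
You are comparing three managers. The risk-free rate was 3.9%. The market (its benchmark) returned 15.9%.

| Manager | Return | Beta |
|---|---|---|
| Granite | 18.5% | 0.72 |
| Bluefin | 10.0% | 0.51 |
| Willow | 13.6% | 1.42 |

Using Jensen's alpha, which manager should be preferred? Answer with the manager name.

Granite: α = 18.5% − [3.9% + 0.72 × (15.9% − 3.9%)] = 5.960
Bluefin: α = 10.0% − [3.9% + 0.51 × (15.9% − 3.9%)] = -0.020
Willow: α = 13.6% − [3.9% + 1.42 × (15.9% − 3.9%)] = -7.340
Highest: Granite (5.960).

Granite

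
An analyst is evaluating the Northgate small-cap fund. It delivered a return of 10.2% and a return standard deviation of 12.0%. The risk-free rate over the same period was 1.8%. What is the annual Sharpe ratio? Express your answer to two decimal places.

Sharpe = (Rp − Rf) / σp = (10.2% − 1.8%) / 12.0% = 8.40% / 12.0% = 0.7000

0.70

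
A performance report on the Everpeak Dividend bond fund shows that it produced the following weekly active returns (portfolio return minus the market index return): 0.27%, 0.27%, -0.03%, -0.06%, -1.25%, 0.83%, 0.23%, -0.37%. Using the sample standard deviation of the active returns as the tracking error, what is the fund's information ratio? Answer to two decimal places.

-0.02

μ = (0.27 + 0.27 − 0.03 − 0.06 − 1.25 + 0.83 + 0.23 − 0.37) / 8 = -0.0138%
Σ(r − μ)² = (0.27 − (-0.0138))² + (0.27 − (-0.0138))² + (-0.03 − (-0.0138))² + … = 2.5900
σ = √[2.5900 / 7] = 0.6083%
IR = μ / tracking error = -0.0138 / 0.6083 = -0.0227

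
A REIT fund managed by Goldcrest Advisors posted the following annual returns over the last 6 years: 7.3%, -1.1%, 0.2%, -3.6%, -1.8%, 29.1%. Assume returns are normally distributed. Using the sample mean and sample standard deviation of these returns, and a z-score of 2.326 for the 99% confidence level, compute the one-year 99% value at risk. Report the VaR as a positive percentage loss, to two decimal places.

r̄ = (7.3 − 1.1 + 0.2 − 3.6 − 1.8 + 29.1) / 6 = 5.0167%
Sample σ = √[Σ(r − r̄)² / 5] = √[766.5483 / 5] = √153.3097 = 12.3818%
VaR = −(r̄ − z·σ) = −(5.0167 − 2.326 × 12.3818) = −(-23.7834) = 23.7834%

23.78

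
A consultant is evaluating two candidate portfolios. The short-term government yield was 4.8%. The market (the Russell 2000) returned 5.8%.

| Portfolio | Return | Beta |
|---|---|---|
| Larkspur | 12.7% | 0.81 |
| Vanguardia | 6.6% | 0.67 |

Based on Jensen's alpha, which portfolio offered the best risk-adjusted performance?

Larkspur: α = 12.7% − [4.8% + 0.81 × (5.8% − 4.8%)] = 7.090
Vanguardia: α = 6.6% − [4.8% + 0.67 × (5.8% − 4.8%)] = 1.130
Highest: Larkspur (7.090).

Larkspur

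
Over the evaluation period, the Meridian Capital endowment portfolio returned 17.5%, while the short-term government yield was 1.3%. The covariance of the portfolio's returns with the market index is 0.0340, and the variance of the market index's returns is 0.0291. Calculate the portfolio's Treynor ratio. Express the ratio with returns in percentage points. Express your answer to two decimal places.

13.87

β = Cov / Var = 0.0340 / 0.0291 = 1.1684
Treynor = (Rp − Rf) / β = (17.5% − 1.3%) / 1.1684 = 16.20 / 1.1684 = 13.8651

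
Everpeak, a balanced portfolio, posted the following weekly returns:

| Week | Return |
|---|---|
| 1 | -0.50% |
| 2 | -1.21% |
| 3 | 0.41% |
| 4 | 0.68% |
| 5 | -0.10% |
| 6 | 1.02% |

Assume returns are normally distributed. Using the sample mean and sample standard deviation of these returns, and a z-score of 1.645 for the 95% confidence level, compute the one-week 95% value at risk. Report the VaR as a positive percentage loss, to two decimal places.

1.30

μ = (-0.5 − 1.21 + 0.41 + 0.68 − 0.1 + 1.02) / 6 = 0.300 / 6 = 0.0500%
Sample σ = √[Σ(r − μ)² / 5] = √[3.3800 / 5] = √0.6760 = 0.8222%
VaR = −(μ − z·σ) = −(0.0500 − 1.645 × 0.8222) = −(-1.3025) = 1.3025%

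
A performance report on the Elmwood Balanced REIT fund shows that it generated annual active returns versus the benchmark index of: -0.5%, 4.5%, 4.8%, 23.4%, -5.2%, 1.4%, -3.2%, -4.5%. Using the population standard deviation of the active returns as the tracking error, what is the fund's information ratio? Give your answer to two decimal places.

0.30

μ = (-0.5 + 4.5 + 4.8 + 23.4 − 5.2 + 1.4 − 3.2 − 4.5) / 8 = 20.70 / 8 = 2.5875%
Population σ = √[Σ(r − μ)² / 8] = √[597.0288 / 8] = √74.6286 = 8.6388%
IR = μ / tracking error = 2.5875 / 8.6388 = 0.2995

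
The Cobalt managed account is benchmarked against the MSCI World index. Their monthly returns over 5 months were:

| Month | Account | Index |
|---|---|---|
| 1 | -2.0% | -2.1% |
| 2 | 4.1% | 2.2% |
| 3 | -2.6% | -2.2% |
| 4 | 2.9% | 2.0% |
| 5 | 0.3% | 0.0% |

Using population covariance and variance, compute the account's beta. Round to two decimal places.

1.37

r̄p = 0.5400%,  r̄m = -0.0200%
Cov = Σ(rp − r̄p)(rm − r̄m) / 5 = 4.9588
Var(rm) = Σ(rm − r̄m)² / 5 = 3.6176
β = Cov / Var = 4.9588 / 3.6176 = 1.3707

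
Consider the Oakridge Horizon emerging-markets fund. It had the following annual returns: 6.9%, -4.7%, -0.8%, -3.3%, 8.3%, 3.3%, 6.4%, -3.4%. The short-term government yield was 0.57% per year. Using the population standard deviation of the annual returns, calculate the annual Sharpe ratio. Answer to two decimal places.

0.21

r̄ = (6.9 − 4.7 − 0.8 − 3.3 + 8.3 + 3.3 + 6.4 − 3.4) / 8 = 12.70 / 8 = 1.5875%
Σ(r − r̄)² = 193.3688; population σ = √(193.3688/8) = 4.9164%
Sharpe = (r̄ − rf) / σ = (1.5875 − 0.57) / 4.9164 = 1.0175 / 4.9164 = 0.2070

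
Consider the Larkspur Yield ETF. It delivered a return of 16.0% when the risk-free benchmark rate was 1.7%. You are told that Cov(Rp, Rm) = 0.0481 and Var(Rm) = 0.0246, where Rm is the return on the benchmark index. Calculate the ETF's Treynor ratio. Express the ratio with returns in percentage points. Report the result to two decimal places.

β = Cov / Var = 0.0481 / 0.0246 = 1.9553
Treynor = (Rp − Rf) / β = (16.0% − 1.7%) / 1.9553 = 14.30 / 1.9553 = 7.3135

7.31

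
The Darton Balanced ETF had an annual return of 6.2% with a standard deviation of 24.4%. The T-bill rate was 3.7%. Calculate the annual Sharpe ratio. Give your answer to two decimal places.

0.10

Sharpe = (Rp − Rf) / σp = (6.2% − 3.7%) / 24.4% = 2.50% / 24.4% = 0.1025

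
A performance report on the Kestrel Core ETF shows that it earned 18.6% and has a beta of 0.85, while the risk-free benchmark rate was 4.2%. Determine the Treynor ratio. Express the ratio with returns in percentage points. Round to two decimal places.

16.94

Treynor = (Rp − Rf) / β = (18.6% − 4.2%) / 0.85 = 14.40 / 0.85 = 16.9412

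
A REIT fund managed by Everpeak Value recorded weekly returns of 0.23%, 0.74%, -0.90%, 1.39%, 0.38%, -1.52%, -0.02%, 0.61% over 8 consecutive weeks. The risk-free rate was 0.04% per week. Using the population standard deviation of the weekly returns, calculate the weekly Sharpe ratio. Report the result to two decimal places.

0.08

μ = (0.23 + 0.74 − 0.9 + 1.39 + 0.38 − 1.52 − 0.02 + 0.61) / 8 = 0.910 / 8 = 0.1138%
Σ(r − μ)² = (0.23 − 0.1138)² + (0.74 − 0.1138)² + (-0.9 − 0.1138)² + … = 6.0664
σ = √[6.0664 / 8] = 0.8708%
Sharpe = (μ − rf) / σ = (0.1138 − 0.04) / 0.8708 = 0.0738 / 0.8708 = 0.0847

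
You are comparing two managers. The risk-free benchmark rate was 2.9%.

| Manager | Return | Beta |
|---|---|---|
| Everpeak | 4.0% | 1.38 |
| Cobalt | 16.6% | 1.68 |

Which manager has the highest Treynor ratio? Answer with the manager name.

Everpeak: Treynor = (4.0% − 2.9%) / 1.38 = 0.797
Cobalt: Treynor = (16.6% − 2.9%) / 1.68 = 8.155
Highest: Cobalt (8.155).

Cobalt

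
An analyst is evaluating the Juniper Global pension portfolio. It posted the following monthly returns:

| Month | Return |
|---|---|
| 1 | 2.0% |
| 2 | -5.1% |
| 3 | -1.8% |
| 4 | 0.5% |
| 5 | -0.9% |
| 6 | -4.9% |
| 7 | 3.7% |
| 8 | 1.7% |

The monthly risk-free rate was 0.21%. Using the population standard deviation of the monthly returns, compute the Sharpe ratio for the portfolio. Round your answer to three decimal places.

-0.270

r̄ = (2 − 5.1 − 1.8 + 0.5 − 0.9 − 4.9 + 3.7 + 1.7) / 8 = -0.6000%
Σ(r − r̄)² = (2 − (-0.6000))² + (-5.1 − (-0.6000))² + (-1.8 − (-0.6000))² + … = 72.0200
population σ = √(72.0200 / 8) = √9.0025 = 3.0004%
Sharpe = (r̄ − rf) / σ = (-0.6000 − 0.21) / 3.0004 = -0.8100 / 3.0004 = -0.2700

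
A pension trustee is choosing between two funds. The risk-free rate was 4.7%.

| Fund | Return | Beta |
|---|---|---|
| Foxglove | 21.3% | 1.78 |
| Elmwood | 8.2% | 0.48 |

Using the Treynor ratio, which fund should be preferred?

Foxglove: Treynor = (21.3% − 4.7%) / 1.78 = 9.326
Elmwood: Treynor = (8.2% − 4.7%) / 0.48 = 7.292
Highest: Foxglove (9.326).

Foxglove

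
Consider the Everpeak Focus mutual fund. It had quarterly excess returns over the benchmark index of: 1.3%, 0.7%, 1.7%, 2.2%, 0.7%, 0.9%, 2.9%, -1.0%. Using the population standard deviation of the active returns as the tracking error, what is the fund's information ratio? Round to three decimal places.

1.074

r̄ = (1.3 + 0.7 + 1.7 + 2.2 + 0.7 + 0.9 + 2.9 − 1) / 8 = 9.40 / 8 = 1.1750%
Population std dev = √[9.5750 / 8] = 1.0940%
IR = r̄ / tracking error = 1.1750 / 1.0940 = 1.0740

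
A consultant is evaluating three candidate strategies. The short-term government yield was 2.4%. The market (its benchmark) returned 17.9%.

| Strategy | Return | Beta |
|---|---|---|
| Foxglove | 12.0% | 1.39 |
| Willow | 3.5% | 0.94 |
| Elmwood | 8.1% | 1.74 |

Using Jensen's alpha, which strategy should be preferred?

Foxglove

Foxglove: α = 12.0% − [2.4% + 1.39 × (17.9% − 2.4%)] = -11.945
Willow: α = 3.5% − [2.4% + 0.94 × (17.9% − 2.4%)] = -13.470
Elmwood: α = 8.1% − [2.4% + 1.74 × (17.9% − 2.4%)] = -21.270
Highest: Foxglove (-11.945).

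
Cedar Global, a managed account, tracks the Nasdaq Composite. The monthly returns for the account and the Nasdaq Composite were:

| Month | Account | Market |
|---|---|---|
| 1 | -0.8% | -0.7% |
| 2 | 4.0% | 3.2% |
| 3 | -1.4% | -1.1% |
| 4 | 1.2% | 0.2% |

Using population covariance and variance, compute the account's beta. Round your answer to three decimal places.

r̄p = 0.7500%,  r̄m = 0.4000%
Cov = Σ(rp − r̄p)(rm − r̄m) / 4 = 3.4850
Var(rm) = Σ(rm − r̄m)² / 4 = 2.8350
β = Cov / Var = 3.4850 / 2.8350 = 1.2293

1.229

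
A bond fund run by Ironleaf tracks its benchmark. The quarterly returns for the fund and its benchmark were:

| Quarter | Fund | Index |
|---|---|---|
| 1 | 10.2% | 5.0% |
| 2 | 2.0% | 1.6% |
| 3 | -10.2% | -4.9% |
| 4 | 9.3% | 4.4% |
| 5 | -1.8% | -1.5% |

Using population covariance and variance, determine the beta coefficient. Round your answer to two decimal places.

r̄p = 1.9000%,  r̄m = 0.9200%
Cov = Σ(rp − r̄p)(rm − r̄m) / 5 = 27.8120
Var(rm) = Σ(rm − r̄m)² / 5 = 13.7896
β = Cov / Var = 27.8120 / 13.7896 = 2.0169

2.02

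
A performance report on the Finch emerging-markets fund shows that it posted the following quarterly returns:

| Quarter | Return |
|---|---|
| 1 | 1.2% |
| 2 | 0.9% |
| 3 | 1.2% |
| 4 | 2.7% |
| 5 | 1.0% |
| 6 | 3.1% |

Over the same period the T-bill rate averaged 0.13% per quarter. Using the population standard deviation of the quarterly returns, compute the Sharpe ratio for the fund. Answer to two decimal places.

1.78

μ = (1.2 + 0.9 + 1.2 + 2.7 + 1 + 3.1) / 6 = 10.10 / 6 = 1.6833%
Σ(r − μ)² = 4.5883; population σ = √(4.5883/6) = 0.8745%
Sharpe = (μ − rf) / σ = (1.6833 − 0.13) / 0.8745 = 1.5533 / 0.8745 = 1.7762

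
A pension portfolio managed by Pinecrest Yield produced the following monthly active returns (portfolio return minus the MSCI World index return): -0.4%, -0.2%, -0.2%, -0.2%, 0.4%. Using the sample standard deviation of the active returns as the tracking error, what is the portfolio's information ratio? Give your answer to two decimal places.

r̄ = (-0.4 − 0.2 − 0.2 − 0.2 + 0.4) / 5 = -0.1200%
Sample σ = √[Σ(r − r̄)² / 4] = √[0.3680 / 4] = √0.0920 = 0.3033%
IR = r̄ / tracking error = -0.1200 / 0.3033 = -0.3956

-0.40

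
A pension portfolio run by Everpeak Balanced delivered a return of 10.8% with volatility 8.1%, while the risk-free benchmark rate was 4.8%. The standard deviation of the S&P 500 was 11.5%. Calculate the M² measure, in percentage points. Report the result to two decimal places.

Sharpe = (Rp − Rf) / σp = (10.8% − 4.8%) / 8.1% = 0.7407
M² = Rf + Sharpe × σm = 4.8% + 0.7407 × 11.5% = 13.3181%

13.32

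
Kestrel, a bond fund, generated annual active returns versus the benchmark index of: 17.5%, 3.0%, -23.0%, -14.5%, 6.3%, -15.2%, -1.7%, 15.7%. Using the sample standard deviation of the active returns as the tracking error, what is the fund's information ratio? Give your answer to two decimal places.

Mean return r̄ = -11.90 / 8 = -1.4875%
Sample std dev = √[1556.9088 / 7] = 14.9136%
IR = r̄ / tracking error = -1.4875 / 14.9136 = -0.0997

-0.10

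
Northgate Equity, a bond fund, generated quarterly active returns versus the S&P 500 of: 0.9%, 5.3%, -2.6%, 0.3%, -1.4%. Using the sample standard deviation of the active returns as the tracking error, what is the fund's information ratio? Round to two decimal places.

0.17

Mean return r̄ = 2.50 / 5 = 0.5000%
Σ(r − r̄)² = 36.4600; sample σ = √(36.4600/4) = 3.0191%
IR = r̄ / tracking error = 0.5000 / 3.0191 = 0.1656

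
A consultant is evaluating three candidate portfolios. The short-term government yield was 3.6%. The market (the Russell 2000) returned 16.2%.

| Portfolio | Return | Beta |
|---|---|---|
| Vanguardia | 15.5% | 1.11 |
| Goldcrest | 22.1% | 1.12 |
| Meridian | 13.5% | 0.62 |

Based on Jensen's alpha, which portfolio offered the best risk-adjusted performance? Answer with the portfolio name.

Goldcrest

Vanguardia: α = 15.5% − [3.6% + 1.11 × (16.2% − 3.6%)] = -2.086
Goldcrest: α = 22.1% − [3.6% + 1.12 × (16.2% − 3.6%)] = 4.388
Meridian: α = 13.5% − [3.6% + 0.62 × (16.2% − 3.6%)] = 2.088
Highest: Goldcrest (4.388).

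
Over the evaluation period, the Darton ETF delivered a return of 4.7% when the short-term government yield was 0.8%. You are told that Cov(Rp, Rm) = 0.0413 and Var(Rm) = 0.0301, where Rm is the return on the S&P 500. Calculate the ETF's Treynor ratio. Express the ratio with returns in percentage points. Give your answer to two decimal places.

2.84

β = Cov / Var = 0.0413 / 0.0301 = 1.3721
Treynor = (Rp − Rf) / β = (4.7% − 0.8%) / 1.3721 = 3.90 / 1.3721 = 2.8424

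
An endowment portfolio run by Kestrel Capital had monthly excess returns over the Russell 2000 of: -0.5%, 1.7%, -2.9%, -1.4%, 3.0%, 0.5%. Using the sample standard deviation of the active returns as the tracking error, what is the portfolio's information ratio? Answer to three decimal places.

0.031

r̄ = (-0.5 + 1.7 − 2.9 − 1.4 + 3 + 0.5) / 6 = 0.0667%
Σ(r − r̄)² = 22.7333; sample σ = √(22.7333/5) = 2.1323%
IR = r̄ / tracking error = 0.0667 / 2.1323 = 0.0313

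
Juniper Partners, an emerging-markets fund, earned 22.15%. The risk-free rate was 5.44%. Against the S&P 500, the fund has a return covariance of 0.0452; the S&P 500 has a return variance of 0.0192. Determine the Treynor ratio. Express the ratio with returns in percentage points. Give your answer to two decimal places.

β = Cov / Var = 0.0452 / 0.0192 = 2.3542
Treynor = (Rp − Rf) / β = (22.15% − 5.44%) / 2.3542 = 16.71 / 2.3542 = 7.0980

7.10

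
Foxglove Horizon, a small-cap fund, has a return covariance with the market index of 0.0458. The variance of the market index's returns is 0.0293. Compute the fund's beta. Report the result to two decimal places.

1.56

β = Cov(Rp, Rm) / Var(Rm) = 0.0458 / 0.0293 = 1.5631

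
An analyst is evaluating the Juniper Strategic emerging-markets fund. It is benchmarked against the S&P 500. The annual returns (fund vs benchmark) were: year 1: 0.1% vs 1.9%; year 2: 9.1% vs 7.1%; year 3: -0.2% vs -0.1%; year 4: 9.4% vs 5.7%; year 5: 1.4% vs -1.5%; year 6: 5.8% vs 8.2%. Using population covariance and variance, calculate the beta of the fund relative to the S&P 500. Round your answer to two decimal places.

r̄p = 4.2667%,  r̄m = 3.5500%
Cov = Σ(rp − r̄p)(rm − r̄m) / 6 = 12.1633
Var(rm) = Σ(rm − r̄m)² / 6 = 13.3992
β = Cov / Var = 12.1633 / 13.3992 = 0.9078

0.91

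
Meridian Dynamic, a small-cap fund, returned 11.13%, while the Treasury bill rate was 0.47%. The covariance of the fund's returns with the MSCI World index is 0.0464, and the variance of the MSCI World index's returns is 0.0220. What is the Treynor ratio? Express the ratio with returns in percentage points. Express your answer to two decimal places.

β = Cov / Var = 0.0464 / 0.0220 = 2.1091
Treynor = (Rp − Rf) / β = (11.13% − 0.47%) / 2.1091 = 10.66 / 2.1091 = 5.0543

5.05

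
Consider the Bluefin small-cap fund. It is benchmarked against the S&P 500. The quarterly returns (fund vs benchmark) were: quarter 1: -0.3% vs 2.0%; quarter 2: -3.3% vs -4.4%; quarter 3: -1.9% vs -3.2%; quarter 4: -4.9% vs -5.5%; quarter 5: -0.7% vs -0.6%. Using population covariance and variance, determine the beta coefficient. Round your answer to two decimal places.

r̄p = -2.2200%,  r̄m = -2.3400%
Cov = Σ(rp − r̄p)(rm − r̄m) / 5 = 4.2792
Var(rm) = Σ(rm − r̄m)² / 5 = 7.3664
β = Cov / Var = 4.2792 / 7.3664 = 0.5809

0.58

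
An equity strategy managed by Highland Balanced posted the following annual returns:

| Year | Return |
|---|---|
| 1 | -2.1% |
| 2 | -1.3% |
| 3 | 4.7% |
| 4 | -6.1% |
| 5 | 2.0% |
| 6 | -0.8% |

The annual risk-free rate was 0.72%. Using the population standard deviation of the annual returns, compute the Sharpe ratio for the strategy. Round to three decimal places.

-0.392

r̄ = (-2.1 − 1.3 + 4.7 − 6.1 + 2 − 0.8) / 6 = -0.6000%
Σ(r − r̄)² = (-2.1 − (-0.6000))² + (-1.3 − (-0.6000))² + … = 67.8800
population σ = √(67.8800 / 6) = √11.3133 = 3.3635%
Sharpe = (r̄ − rf) / σ = (-0.6000 − 0.72) / 3.3635 = -1.3200 / 3.3635 = -0.3924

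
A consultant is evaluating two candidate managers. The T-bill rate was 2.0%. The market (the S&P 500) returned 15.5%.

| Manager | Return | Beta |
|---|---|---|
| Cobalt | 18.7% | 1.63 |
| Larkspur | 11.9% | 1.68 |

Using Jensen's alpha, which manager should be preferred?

Cobalt

Cobalt: α = 18.7% − [2.0% + 1.63 × (15.5% − 2.0%)] = -5.305
Larkspur: α = 11.9% − [2.0% + 1.68 × (15.5% − 2.0%)] = -12.780
Highest: Cobalt (-5.305).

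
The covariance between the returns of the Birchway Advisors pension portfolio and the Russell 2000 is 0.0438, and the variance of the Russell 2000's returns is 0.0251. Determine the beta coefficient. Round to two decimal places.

β = Cov(Rp, Rm) / Var(Rm) = 0.0438 / 0.0251 = 1.7450

1.75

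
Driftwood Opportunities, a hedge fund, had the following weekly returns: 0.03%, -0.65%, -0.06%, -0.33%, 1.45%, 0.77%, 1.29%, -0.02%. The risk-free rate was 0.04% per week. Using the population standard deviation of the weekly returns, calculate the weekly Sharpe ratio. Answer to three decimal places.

0.376

μ = (0.03 − 0.65 − 0.06 − 0.33 + 1.45 + 0.77 + 1.29 − 0.02) / 8 = 0.3100%
Σ(r − μ)² = (0.03 − 0.3100)² + (-0.65 − 0.3100)² + (-0.06 − 0.3100)² + … = 4.1270
σ = √[4.1270 / 8] = 0.7182%
Sharpe = (μ − rf) / σ = (0.3100 − 0.04) / 0.7182 = 0.2700 / 0.7182 = 0.3759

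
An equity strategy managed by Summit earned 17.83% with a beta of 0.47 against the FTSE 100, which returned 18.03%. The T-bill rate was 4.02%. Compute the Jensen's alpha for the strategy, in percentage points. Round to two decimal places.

CAPM expected return = Rf + β(Rm − Rf) = 4.02% + 0.47 × (18.03% − 4.02%) = 4.02 + 0.47 × 14.01 = 10.6047%
Jensen's α = Rp − E[R] = 17.83% − 10.6047% = 7.2253

7.23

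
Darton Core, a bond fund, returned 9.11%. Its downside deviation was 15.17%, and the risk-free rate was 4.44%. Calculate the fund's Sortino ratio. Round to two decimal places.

Sortino = (Rp − Rf) / σd = (9.11% − 4.44%) / 15.17% = 4.67% / 15.17% = 0.3078

0.31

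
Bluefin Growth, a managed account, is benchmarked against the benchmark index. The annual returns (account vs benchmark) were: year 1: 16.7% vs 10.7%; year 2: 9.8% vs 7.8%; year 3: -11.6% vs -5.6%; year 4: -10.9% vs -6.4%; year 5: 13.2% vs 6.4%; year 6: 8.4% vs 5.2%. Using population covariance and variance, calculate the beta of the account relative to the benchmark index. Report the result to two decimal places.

1.69

r̄p = 4.2667%,  r̄m = 3.0167%
Cov = Σ(rp − r̄p)(rm − r̄m) / 6 = 73.4639
Var(rm) = Σ(rm − r̄m)² / 6 = 43.5081
β = Cov / Var = 73.4639 / 43.5081 = 1.6885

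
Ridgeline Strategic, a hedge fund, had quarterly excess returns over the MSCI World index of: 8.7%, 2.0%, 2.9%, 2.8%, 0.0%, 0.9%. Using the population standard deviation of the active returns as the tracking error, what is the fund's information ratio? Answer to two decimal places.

1.03

Mean return μ = 17.30 / 6 = 2.8833%
Population σ = √[Σ(r − μ)² / 6] = √[46.8683 / 6] = √7.8114 = 2.7949%
IR = μ / tracking error = 2.8833 / 2.7949 = 1.0316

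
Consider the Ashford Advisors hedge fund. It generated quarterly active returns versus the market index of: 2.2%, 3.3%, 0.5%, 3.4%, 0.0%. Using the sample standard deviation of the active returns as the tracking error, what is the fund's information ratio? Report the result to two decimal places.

Mean return r̄ = 9.40 / 5 = 1.8800%
Σ(r − r̄)² = (2.2 − 1.8800)² + (3.3 − 1.8800)² + (0.5 − 1.8800)² + … = 9.8680
σ = √[9.8680 / 4] = 1.5707%
IR = r̄ / tracking error = 1.8800 / 1.5707 = 1.1969

1.20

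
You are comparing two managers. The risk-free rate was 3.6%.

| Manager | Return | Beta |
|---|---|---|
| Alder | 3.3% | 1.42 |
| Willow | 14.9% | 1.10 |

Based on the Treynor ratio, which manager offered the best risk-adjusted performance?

Alder: Treynor = (3.3% − 3.6%) / 1.42 = -0.211
Willow: Treynor = (14.9% − 3.6%) / 1.10 = 10.273
Highest: Willow (10.273).

Willow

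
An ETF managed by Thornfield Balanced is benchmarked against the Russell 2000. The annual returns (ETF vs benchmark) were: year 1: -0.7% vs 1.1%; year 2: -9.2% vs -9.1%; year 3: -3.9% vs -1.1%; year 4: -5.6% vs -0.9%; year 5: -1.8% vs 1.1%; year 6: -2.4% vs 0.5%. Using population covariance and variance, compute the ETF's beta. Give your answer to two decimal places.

r̄p = -3.9333%,  r̄m = -1.4000%
Cov = Σ(rp − r̄p)(rm − r̄m) / 6 = 9.3433
Var(rm) = Σ(rm − r̄m)² / 6 = 12.6233
β = Cov / Var = 9.3433 / 12.6233 = 0.7402

0.74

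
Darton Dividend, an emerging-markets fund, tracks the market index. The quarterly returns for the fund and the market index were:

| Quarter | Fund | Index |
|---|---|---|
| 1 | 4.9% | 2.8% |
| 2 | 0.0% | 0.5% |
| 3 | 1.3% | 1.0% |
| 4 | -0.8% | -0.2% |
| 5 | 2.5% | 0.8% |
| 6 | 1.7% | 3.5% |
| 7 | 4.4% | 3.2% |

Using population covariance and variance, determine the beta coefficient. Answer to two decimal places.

r̄p = 2.0000%,  r̄m = 1.6571%
Cov = Σ(rp − r̄p)(rm − r̄m) / 7 = 2.0014
Var(rm) = Σ(rm − r̄m)² / 7 = 1.8624
β = Cov / Var = 2.0014 / 1.8624 = 1.0746

1.07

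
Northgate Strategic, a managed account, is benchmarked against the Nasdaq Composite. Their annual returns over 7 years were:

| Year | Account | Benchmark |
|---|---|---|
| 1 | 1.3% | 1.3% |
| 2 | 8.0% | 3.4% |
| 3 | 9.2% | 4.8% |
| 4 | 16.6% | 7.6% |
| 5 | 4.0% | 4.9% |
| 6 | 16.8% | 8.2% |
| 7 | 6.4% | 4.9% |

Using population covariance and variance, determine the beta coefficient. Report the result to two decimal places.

2.27

r̄p = 8.9000%,  r̄m = 5.0143%
Cov = Σ(rp − r̄p)(rm − r̄m) / 7 = 10.7914
Var(rm) = Σ(rm − r̄m)² / 7 = 4.7584
β = Cov / Var = 10.7914 / 4.7584 = 2.2679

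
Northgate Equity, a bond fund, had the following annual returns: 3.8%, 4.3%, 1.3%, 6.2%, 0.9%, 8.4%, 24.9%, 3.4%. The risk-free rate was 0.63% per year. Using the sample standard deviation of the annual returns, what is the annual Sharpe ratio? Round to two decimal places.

μ = (3.8 + 4.3 + 1.3 + 6.2 + 0.9 + 8.4 + 24.9 + 3.4) / 8 = 6.6500%
Sample σ = √[Σ(r − μ)² / 7] = √[422.2200 / 7] = √60.3171 = 7.7664%
Sharpe = (μ − rf) / σ = (6.6500 − 0.63) / 7.7664 = 6.0200 / 7.7664 = 0.7751

0.78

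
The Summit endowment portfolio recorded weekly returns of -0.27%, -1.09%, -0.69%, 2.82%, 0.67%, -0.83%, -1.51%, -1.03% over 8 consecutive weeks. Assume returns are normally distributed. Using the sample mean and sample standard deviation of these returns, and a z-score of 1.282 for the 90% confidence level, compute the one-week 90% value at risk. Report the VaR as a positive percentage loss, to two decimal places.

2.03

Mean return r̄ = -1.930 / 8 = -0.2413%
Σ(r − r̄)² = 13.7027; sample σ = √(13.7027/7) = 1.3991%
VaR = −(r̄ − z·σ) = −(-0.2413 − 1.282 × 1.3991) = −(-2.0349) = 2.0349%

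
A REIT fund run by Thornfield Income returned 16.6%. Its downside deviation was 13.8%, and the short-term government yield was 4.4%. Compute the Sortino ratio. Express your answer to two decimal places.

Sortino = (Rp − Rf) / σd = (16.6% − 4.4%) / 13.8% = 12.20% / 13.8% = 0.8841

0.88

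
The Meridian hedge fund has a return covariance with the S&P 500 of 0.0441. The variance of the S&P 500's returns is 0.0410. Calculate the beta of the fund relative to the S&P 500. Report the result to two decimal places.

1.08

β = Cov(Rp, Rm) / Var(Rm) = 0.0441 / 0.0410 = 1.0756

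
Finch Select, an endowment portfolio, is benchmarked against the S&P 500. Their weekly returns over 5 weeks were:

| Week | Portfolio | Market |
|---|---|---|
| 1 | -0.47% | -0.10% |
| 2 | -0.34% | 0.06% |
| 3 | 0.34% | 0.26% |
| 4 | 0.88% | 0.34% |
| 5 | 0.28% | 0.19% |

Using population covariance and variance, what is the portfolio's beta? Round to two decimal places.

r̄p = 0.1380%,  r̄m = 0.1500%
Cov = Σ(rp − r̄p)(rm − r̄m) / 5 = 0.0728
Var(rm) = Σ(rm − r̄m)² / 5 = 0.0241
β = Cov / Var = 0.0728 / 0.0241 = 3.0207

3.02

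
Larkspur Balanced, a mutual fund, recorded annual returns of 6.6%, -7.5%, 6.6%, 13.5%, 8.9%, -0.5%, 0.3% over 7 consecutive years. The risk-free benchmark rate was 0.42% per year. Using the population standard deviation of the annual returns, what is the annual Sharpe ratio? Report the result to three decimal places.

0.550

r̄ = (6.6 − 7.5 + 6.6 + 13.5 + 8.9 − 0.5 + 0.3) / 7 = 3.9857%
Σ(r − r̄)² = (6.6 − 3.9857)² + (-7.5 − 3.9857)² + … = 293.9686
population σ = √(293.9686 / 7) = √41.9955 = 6.4804%
Sharpe = (r̄ − rf) / σ = (3.9857 − 0.42) / 6.4804 = 3.5657 / 6.4804 = 0.5502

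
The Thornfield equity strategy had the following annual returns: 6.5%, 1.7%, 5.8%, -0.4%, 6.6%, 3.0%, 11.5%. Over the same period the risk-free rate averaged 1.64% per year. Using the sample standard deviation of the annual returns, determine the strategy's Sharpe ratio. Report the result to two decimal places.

r̄ = (6.5 + 1.7 + 5.8 − 0.4 + 6.6 + 3 + 11.5) / 7 = 4.9571%
Σ(r − r̄)² = (6.5 − 4.9571)² + (1.7 − 4.9571)² + (5.8 − 4.9571)² + … = 91.7371
σ = √[91.7371 / 6] = 3.9102%
Sharpe = (r̄ − rf) / σ = (4.9571 − 1.64) / 3.9102 = 3.3171 / 3.9102 = 0.8483

0.85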